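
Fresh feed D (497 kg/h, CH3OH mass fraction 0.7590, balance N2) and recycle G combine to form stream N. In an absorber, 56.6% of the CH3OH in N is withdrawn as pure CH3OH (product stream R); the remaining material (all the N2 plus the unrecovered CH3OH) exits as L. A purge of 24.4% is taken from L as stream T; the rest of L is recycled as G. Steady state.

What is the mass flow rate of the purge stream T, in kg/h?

179.2 kg/h

N2 enters only via D and leaves only via the purge: 497×0.241 = 0.244×(N2 in L), and the absorber passes all N2, so N2 in N = N2 in L = 490.89 kg/h.
CH3OH in N: m_A = 497×0.759 + (1−0.244)·(1−0.566)·m_A, so m_A = 377.22/0.6719 = 561.43 kg/h.
L = (1−0.566)×561.43 + 490.89 = 734.55 kg/h.
Purge T = 0.244×734.55 = 179.23 kg/h.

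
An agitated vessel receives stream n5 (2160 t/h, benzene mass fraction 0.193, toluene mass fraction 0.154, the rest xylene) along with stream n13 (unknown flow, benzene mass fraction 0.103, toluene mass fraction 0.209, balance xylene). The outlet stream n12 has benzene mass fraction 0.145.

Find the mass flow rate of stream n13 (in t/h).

Let n13 be the unknown flow. Total out = 2160 + n13.
benzene balance: 416.88 + 0.103·n13 = 0.145·(2160 + n13)
(0.103 − 0.145)·n13 = 0.145×2160 − 416.88 = -103.68
n13 = -103.68 / -0.042 = 2468.6 t/h

2469 t/h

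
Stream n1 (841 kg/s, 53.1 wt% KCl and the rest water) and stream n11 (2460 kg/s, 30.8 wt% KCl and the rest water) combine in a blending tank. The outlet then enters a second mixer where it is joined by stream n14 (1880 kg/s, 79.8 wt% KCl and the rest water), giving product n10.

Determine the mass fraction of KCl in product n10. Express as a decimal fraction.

Overall, product flow = 5181 kg/s.
KCl in = 841×0.531 + 2460×0.308 + 1880×0.798 = 2704.5 kg/s.
KCl fraction in n10 = 0.5220.

0.5220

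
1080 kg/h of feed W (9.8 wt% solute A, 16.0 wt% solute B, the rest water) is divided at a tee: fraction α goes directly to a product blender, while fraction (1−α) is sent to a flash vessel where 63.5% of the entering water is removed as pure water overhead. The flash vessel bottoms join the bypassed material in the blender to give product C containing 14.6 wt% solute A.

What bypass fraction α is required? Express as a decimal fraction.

0.302

All 1080×0.098 = 105.84 kg/h of solute A reaches C, so C = 105.84/0.146 = 724.93 kg/h and vapour = 355.07 kg/h.
The evaporator receives (1−α)·1080 of feed at 0.742 water and removes 0.635 of that water:
0.635×0.742×(1−α)×1080 = 355.07
(1−α) = 355.07/508.86 = 0.6978;  α = 0.3022.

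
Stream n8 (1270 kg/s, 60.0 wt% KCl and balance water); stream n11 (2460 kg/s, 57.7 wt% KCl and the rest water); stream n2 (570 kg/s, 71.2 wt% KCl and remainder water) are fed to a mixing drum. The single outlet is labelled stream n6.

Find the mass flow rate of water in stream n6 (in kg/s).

1713 kg/s

water out = water in = 1270×0.400 + 2460×0.423 + 570×0.288 = 1712.7 kg/s.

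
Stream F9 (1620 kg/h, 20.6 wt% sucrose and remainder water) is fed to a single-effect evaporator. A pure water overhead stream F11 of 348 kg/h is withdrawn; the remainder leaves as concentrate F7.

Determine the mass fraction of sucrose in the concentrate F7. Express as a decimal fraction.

sucrose is not removed: 1620×0.206 = 333.72 kg/h of sucrose enters F7.
Concentrate = 1620 − 348 = 1272 kg/h.
Mass fraction = 333.72/1272 = 0.2624.

0.2624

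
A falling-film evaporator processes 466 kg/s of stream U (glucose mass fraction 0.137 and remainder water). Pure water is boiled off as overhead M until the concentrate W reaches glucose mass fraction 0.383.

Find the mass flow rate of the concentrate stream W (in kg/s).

166.7 kg/s

glucose is conserved: 466×0.137 = 63.842 kg/s all reports to the concentrate.
Concentrate = 63.842/(target fraction) = 166.69 kg/s.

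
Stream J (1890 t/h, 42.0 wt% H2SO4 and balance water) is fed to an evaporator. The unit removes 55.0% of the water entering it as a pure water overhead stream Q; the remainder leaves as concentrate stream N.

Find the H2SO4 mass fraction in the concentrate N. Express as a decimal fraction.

0.617

H2SO4 is not removed: 1890×0.420 = 793.8 t/h of H2SO4 enters N.
water entering = 1890×0.580 = 1096.2 t/h; overhead removed = 0.550×1096.2 = 602.91 t/h.
Concentrate = 1890 − 602.91 = 1287.1 t/h.
Mass fraction = 793.8/1287.1 = 0.617.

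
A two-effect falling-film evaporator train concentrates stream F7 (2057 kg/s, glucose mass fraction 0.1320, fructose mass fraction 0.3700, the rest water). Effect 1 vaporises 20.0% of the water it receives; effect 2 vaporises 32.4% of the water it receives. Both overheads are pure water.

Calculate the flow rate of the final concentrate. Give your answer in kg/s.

1587 kg/s

water in feed = 2057×0.498 = 1024.4 kg/s.
After stage 1: water left = (1−0.200)×1024.4 = 819.51; stream total = 1852.1 kg/s.
After stage 2: water left = (1−0.324)×819.51 = 553.99; final concentrate = 1586.6 kg/s.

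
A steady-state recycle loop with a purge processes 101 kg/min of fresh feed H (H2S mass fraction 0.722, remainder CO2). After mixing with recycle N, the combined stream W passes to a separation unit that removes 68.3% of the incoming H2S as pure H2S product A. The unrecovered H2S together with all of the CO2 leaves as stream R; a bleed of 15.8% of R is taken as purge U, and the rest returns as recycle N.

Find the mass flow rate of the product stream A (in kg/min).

H2S in W: m_A = 101×0.722 + (1−0.158)·(1−0.683)·m_A, so m_A = 72.922/0.7331 = 99.473 kg/min.
Product A = 0.683×99.473 = 67.94 kg/min.

67.94 kg/min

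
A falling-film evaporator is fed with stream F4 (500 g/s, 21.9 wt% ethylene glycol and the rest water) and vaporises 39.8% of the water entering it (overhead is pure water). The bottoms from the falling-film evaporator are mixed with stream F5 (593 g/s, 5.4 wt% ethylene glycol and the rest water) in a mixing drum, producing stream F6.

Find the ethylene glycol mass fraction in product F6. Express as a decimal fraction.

0.151

Vapour removed = 0.398×0.781×500 = 155.42 g/s; concentrate = 344.58 g/s.
ethylene glycol reaching the mixer = 109.5 (from concentrate) + 593×0.054 = 141.52 g/s.
Product flow = 344.58 + 593 = 937.58 g/s; ethylene glycol fraction = 0.151.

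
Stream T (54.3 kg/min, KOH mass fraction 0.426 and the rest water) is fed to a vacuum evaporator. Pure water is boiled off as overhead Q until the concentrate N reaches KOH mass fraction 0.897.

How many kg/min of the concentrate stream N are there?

25.79 kg/min

KOH is conserved: 54.3×0.426 = 23.132 kg/min all reports to the concentrate.
Concentrate = 23.132/(target fraction) = 25.788 kg/min.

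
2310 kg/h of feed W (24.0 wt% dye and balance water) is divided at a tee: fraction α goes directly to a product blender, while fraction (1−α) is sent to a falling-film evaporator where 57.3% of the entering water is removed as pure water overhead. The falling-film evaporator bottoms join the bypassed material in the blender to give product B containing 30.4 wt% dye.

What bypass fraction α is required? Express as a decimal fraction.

All 2310×0.240 = 554.4 kg/h of dye reaches B, so B = 554.4/0.304 = 1823.7 kg/h and vapour = 486.32 kg/h.
The evaporator receives (1−α)·2310 of feed at 0.760 water and removes 0.573 of that water:
0.573×0.760×(1−α)×2310 = 486.32
(1−α) = 486.32/1006 = 0.4834;  α = 0.5166.

0.517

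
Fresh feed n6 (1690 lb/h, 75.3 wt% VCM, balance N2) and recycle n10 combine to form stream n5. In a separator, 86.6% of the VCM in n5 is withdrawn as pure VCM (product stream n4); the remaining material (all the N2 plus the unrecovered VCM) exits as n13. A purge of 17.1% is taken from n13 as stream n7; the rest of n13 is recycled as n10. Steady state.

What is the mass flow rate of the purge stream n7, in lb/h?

450.2 lb/h

N2 enters only via n6 and leaves only via the purge: 1690×0.247 = 0.171×(N2 in n13), and the separator passes all N2, so N2 in n5 = N2 in n13 = 2441.1 lb/h.
VCM in n5: m_A = 1690×0.753 + (1−0.171)·(1−0.866)·m_A, so m_A = 1272.6/0.8889 = 1431.6 lb/h.
n13 = (1−0.866)×1431.6 + 2441.1 = 2632.9 lb/h.
Purge n7 = 0.171×2632.9 = 450.23 lb/h.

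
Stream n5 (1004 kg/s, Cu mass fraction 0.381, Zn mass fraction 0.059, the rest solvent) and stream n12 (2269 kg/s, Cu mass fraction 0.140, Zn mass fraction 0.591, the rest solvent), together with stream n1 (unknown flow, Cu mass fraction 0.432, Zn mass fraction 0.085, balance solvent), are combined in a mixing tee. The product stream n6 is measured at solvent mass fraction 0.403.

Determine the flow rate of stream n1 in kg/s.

1830 kg/s

Let n1 be the unknown flow. Total out = 3273 + n1.
solvent balance: 1172.6 + 0.483·n1 = 0.403·(3273 + n1)
(0.483 − 0.403)·n1 = 0.403×3273 − 1172.6 = 146.42
n1 = 146.42 / 0.080 = 1830.2 kg/s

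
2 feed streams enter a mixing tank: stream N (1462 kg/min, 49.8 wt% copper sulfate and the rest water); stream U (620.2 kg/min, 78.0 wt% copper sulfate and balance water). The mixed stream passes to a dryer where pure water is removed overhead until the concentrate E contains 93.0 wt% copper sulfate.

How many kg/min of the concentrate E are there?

1303 kg/min

copper sulfate entering = 1462×0.498 + 620.2×0.780 = 1211.8 kg/min.
All copper sulfate reports to E, so E = 1211.8/0.930 = 1303 kg/min.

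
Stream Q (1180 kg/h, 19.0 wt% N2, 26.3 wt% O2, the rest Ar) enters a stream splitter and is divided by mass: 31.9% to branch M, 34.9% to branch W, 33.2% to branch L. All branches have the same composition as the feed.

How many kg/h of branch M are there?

376.4 kg/h

Branch M flow = 0.319×1180 = 376.42 kg/h.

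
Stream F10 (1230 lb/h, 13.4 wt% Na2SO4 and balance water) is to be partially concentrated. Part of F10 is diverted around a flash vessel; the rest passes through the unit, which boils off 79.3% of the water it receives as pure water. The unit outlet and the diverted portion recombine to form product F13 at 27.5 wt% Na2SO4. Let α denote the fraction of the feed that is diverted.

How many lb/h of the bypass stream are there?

311.7 lb/h

All 1230×0.134 = 164.82 lb/h of Na2SO4 reaches F13, so F13 = 164.82/0.275 = 599.35 lb/h and vapour = 630.65 lb/h.
The evaporator receives (1−α)·1230 of feed at 0.866 water and removes 0.793 of that water:
0.793×0.866×(1−α)×1230 = 630.65
(1−α) = 630.65/844.69 = 0.7466;  α = 0.2534.
Bypass flow = 0.2534×1230 = 311.67 lb/h.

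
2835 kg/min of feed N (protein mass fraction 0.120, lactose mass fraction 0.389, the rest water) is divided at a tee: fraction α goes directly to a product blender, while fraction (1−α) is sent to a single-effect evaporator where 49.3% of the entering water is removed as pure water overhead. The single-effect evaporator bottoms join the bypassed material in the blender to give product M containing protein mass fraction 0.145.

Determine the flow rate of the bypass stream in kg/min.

All 2835×0.120 = 340.2 kg/min of protein reaches M, so M = 340.2/0.145 = 2346.2 kg/min and vapour = 488.79 kg/min.
The evaporator receives (1−α)·2835 of feed at 0.491 water and removes 0.493 of that water:
0.493×0.491×(1−α)×2835 = 488.79
(1−α) = 488.79/686.25 = 0.7123;  α = 0.2877.
Bypass flow = 0.2877×2835 = 815.72 kg/min.

815.7 kg/min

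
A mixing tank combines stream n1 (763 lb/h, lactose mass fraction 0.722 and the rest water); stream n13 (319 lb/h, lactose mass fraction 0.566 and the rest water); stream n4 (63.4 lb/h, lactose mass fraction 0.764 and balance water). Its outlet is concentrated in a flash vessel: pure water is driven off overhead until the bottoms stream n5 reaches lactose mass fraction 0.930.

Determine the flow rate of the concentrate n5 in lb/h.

838.6 lb/h

lactose entering = 763×0.722 + 319×0.566 + 63.4×0.764 = 779.88 lb/h.
All lactose reports to n5, so n5 = 779.88/0.930 = 838.58 lb/h.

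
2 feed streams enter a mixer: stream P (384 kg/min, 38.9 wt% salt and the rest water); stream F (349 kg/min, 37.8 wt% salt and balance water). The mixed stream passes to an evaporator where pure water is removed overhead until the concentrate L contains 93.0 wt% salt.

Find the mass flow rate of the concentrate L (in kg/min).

302.5 kg/min

salt entering = 384×0.389 + 349×0.378 = 281.3 kg/min.
All salt reports to L, so L = 281.3/0.930 = 302.47 kg/min.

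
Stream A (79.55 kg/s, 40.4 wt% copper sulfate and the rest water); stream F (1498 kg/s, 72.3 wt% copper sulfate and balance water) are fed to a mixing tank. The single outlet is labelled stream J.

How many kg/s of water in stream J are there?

water out = water in = 79.55×0.596 + 1498×0.277 = 462.36 kg/s.

462.4 kg/s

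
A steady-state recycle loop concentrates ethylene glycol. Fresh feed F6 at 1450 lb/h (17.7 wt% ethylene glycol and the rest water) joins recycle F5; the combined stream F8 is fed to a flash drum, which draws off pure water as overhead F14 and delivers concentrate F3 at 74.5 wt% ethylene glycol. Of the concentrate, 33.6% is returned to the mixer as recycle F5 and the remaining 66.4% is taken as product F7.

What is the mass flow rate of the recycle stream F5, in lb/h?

Overall ethylene glycol balance (none leaves overhead): ethylene glycol in fresh feed = ethylene glycol in product, i.e. 1450×0.177 = (1−0.336)·F3·0.745.
F3 = 256.65/(0.745×0.664) = 518.82 lb/h.
Recycle F5 = 0.336×518.82 = 174.32 lb/h.

174.3 lb/h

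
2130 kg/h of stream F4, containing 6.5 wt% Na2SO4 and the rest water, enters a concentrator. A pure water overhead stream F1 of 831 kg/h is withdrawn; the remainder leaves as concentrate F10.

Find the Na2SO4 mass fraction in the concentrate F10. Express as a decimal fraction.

0.1066

Na2SO4 is not removed: 2130×0.065 = 138.45 kg/h of Na2SO4 enters F10.
Concentrate = 2130 − 831 = 1299 kg/h.
Mass fraction = 138.45/1299 = 0.1066.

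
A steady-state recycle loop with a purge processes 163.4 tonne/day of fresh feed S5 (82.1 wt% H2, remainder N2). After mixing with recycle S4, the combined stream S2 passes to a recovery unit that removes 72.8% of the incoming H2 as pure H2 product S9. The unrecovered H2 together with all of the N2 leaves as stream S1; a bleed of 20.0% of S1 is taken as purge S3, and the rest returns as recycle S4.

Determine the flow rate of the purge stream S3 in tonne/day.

38.58 tonne/day

N2 enters only via S5 and leaves only via the purge: 163.4×0.179 = 0.200×(N2 in S1), and the recovery unit passes all N2, so N2 in S2 = N2 in S1 = 146.24 tonne/day.
H2 in S2: m_A = 163.4×0.821 + (1−0.200)·(1−0.728)·m_A, so m_A = 134.15/0.7824 = 171.46 tonne/day.
S1 = (1−0.728)×171.46 + 146.24 = 192.88 tonne/day.
Purge S3 = 0.200×192.88 = 38.576 tonne/day.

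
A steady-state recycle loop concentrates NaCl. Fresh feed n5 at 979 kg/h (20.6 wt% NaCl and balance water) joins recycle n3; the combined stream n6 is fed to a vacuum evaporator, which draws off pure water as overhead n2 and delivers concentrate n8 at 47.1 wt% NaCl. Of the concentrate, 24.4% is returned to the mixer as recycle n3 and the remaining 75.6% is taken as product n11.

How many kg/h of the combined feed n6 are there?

Overall NaCl balance (none leaves overhead): NaCl in fresh feed = NaCl in product, i.e. 979×0.206 = (1−0.244)·n8·0.471.
n8 = 201.67/(0.471×0.756) = 566.38 kg/h.
Recycle n3 = 0.244×566.38 = 138.2 kg/h.
Combined feed n6 = 979 + 138.2 = 1117.2 kg/h.

1117 kg/h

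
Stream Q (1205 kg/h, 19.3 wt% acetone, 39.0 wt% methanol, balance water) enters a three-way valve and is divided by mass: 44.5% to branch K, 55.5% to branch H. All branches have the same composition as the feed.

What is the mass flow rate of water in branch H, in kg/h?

278.9 kg/h

Branch H total = 0.555×1205 = 668.78 kg/h.
water in H = 0.417×668.78 = 278.88 kg/h.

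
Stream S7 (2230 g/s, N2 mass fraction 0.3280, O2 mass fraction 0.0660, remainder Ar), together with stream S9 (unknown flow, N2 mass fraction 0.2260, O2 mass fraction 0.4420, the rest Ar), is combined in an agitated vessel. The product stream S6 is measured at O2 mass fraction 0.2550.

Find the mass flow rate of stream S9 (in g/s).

2254 g/s

Let S9 be the unknown flow. Total out = 2230 + S9.
O2 balance: 147.18 + 0.442·S9 = 0.255·(2230 + S9)
(0.442 − 0.255)·S9 = 0.255×2230 − 147.18 = 421.47
S9 = 421.47 / 0.187 = 2253.9 g/s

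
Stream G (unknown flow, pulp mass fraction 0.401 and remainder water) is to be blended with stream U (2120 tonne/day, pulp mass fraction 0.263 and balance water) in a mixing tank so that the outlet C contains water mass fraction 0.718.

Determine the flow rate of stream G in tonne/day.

338.5 tonne/day

Let G be the unknown flow. Total out = 2120 + G.
water balance: 1562.4 + 0.599·G = 0.718·(2120 + G)
(0.599 − 0.718)·G = 0.718×2120 − 1562.4 = -40.28
G = -40.28 / -0.119 = 338.49 tonne/day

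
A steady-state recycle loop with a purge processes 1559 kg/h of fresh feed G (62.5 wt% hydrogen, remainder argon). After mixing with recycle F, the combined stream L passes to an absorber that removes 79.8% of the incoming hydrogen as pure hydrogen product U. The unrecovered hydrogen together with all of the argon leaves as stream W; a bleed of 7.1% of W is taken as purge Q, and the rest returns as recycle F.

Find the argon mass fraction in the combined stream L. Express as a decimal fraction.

0.8729

argon enters only via G and leaves only via the purge: 1559×0.375 = 0.071×(argon in W), and the absorber passes all argon, so argon in L = argon in W = 8234.2 kg/h.
hydrogen in L: m_A = 1559×0.625 + (1−0.071)·(1−0.798)·m_A, so m_A = 974.38/0.8123 = 1199.5 kg/h.
L = 1199.5 + 8234.2 = 9433.6 kg/h.
argon fraction in L = 8234.2/9433.6 = 0.8729.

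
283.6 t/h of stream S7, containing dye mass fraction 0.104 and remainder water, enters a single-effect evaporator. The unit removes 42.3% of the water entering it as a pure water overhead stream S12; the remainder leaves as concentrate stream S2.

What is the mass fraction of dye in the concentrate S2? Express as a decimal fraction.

0.167

dye is not removed: 283.6×0.104 = 29.494 t/h of dye enters S2.
water entering = 283.6×0.896 = 254.11 t/h; overhead removed = 0.423×254.11 = 107.49 t/h.
Concentrate = 283.6 − 107.49 = 176.11 t/h.
Mass fraction = 29.494/176.11 = 0.167.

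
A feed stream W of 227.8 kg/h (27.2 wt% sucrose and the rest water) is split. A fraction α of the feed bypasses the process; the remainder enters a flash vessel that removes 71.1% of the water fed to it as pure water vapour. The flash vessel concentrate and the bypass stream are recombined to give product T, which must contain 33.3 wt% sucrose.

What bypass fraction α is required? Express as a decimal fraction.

All 227.8×0.272 = 61.962 kg/h of sucrose reaches T, so T = 61.962/0.333 = 186.07 kg/h and vapour = 41.729 kg/h.
The evaporator receives (1−α)·227.8 of feed at 0.728 water and removes 0.711 of that water:
0.711×0.728×(1−α)×227.8 = 41.729
(1−α) = 41.729/117.91 = 0.3539;  α = 0.6461.

0.646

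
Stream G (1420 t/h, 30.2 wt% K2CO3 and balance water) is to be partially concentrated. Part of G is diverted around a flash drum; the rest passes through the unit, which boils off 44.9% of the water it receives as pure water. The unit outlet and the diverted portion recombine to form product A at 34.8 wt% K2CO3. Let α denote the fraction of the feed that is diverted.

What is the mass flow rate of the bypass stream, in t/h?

821.1 t/h

All 1420×0.302 = 428.84 t/h of K2CO3 reaches A, so A = 428.84/0.348 = 1232.3 t/h and vapour = 187.7 t/h.
The evaporator receives (1−α)·1420 of feed at 0.698 water and removes 0.449 of that water:
0.449×0.698×(1−α)×1420 = 187.7
(1−α) = 187.7/445.03 = 0.4218;  α = 0.5782.
Bypass flow = 0.5782×1420 = 821.09 t/h.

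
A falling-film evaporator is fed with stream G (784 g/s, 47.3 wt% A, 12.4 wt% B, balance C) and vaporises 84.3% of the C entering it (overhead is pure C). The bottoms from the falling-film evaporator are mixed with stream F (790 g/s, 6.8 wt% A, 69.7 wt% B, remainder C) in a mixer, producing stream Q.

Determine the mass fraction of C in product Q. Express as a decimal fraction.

Vapour removed = 0.843×0.403×784 = 266.35 g/s; concentrate = 517.65 g/s.
C reaching the mixer = 49.604 (from concentrate) + 790×0.235 = 235.25 g/s.
Product flow = 517.65 + 790 = 1307.7 g/s; C fraction = 0.1799.

0.1799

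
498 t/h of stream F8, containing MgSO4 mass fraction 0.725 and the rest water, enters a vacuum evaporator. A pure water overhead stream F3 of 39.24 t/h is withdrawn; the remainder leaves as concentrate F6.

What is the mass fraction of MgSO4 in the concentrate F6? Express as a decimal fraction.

0.787

MgSO4 is not removed: 498×0.725 = 361.05 t/h of MgSO4 enters F6.
Concentrate = 498 − 39.24 = 458.76 t/h.
Mass fraction = 361.05/458.76 = 0.787.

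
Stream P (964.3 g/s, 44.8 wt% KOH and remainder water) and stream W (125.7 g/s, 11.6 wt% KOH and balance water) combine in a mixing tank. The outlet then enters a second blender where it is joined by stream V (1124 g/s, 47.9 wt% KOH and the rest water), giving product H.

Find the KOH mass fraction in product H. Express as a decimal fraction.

0.445

Overall, product flow = 2214 g/s.
KOH in = 964.3×0.448 + 125.7×0.116 + 1124×0.479 = 984.98 g/s.
KOH fraction in H = 0.445.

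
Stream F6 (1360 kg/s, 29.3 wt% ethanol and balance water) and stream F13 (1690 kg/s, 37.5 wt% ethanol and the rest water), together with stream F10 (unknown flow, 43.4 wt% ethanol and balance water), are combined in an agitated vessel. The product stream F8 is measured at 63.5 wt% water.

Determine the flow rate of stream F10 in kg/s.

Let F10 be the unknown flow. Total out = 3050 + F10.
water balance: 2017.8 + 0.566·F10 = 0.635·(3050 + F10)
(0.566 − 0.635)·F10 = 0.635×3050 − 2017.8 = -81.02
F10 = -81.02 / -0.069 = 1174.2 kg/s

1174 kg/s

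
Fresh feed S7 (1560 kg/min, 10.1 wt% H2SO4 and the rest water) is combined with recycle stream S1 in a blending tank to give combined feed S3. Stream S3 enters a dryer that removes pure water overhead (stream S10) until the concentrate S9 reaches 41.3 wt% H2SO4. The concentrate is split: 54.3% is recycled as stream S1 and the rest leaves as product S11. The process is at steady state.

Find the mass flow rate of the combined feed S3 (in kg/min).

2013 kg/min

Overall H2SO4 balance (none leaves overhead): H2SO4 in fresh feed = H2SO4 in product, i.e. 1560×0.101 = (1−0.543)·S9·0.413.
S9 = 157.56/(0.413×0.457) = 834.79 kg/min.
Recycle S1 = 0.543×834.79 = 453.29 kg/min.
Combined feed S3 = 1560 + 453.29 = 2013.3 kg/min.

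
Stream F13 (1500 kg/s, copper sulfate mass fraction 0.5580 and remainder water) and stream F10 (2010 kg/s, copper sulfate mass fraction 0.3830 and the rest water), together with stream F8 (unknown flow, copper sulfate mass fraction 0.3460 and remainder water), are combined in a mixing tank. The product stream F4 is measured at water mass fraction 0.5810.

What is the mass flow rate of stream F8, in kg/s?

1865 kg/s

Let F8 be the unknown flow. Total out = 3510 + F8.
water balance: 1903.2 + 0.654·F8 = 0.581·(3510 + F8)
(0.654 − 0.581)·F8 = 0.581×3510 − 1903.2 = 136.14
F8 = 136.14 / 0.073 = 1864.9 kg/s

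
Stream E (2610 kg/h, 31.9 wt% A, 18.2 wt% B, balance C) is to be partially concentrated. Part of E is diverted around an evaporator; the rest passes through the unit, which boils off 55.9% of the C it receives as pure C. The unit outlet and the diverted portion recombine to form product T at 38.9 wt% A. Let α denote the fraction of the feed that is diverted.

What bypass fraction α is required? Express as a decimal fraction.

All 2610×0.319 = 832.59 kg/h of A reaches T, so T = 832.59/0.389 = 2140.3 kg/h and vapour = 469.67 kg/h.
The evaporator receives (1−α)·2610 of feed at 0.499 C and removes 0.559 of that C:
0.559×0.499×(1−α)×2610 = 469.67
(1−α) = 469.67/728.04 = 0.6451;  α = 0.3549.

0.355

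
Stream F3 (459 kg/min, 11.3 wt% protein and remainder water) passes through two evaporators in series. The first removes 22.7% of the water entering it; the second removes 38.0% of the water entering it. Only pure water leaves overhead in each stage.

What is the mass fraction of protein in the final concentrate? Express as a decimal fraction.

water in feed = 459×0.887 = 407.13 kg/min.
After stage 1: water left = (1−0.227)×407.13 = 314.71; stream total = 366.58 kg/min.
After stage 2: water left = (1−0.380)×314.71 = 195.12; final concentrate = 246.99 kg/min.
protein fraction = 51.867/246.99 = 0.210.

0.210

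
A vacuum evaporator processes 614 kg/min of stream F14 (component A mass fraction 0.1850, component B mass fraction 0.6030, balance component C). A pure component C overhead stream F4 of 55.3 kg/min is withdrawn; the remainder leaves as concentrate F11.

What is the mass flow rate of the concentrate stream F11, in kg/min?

558.7 kg/min

Concentrate = 614 − 55.3 = 558.7 kg/min.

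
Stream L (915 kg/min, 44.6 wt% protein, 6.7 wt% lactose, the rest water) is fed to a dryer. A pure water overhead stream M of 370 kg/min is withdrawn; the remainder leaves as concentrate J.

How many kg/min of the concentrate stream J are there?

Concentrate = 915 − 370 = 545 kg/min.

545 kg/min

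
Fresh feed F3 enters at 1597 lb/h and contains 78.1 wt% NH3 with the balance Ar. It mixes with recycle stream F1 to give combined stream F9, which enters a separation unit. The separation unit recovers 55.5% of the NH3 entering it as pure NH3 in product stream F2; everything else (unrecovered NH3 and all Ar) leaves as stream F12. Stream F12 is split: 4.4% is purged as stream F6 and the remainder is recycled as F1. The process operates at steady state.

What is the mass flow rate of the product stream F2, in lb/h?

NH3 in F9: m_A = 1597×0.781 + (1−0.044)·(1−0.555)·m_A, so m_A = 1247.3/0.5746 = 2170.7 lb/h.
Product F2 = 0.555×2170.7 = 1204.8 lb/h.

1205 lb/h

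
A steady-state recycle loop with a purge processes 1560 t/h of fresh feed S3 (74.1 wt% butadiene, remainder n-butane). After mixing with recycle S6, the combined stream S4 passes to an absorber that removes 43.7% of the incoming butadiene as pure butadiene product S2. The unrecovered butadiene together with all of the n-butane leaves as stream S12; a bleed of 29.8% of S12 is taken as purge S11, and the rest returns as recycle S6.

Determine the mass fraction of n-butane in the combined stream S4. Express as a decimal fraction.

0.415

n-butane enters only via S3 and leaves only via the purge: 1560×0.259 = 0.298×(n-butane in S12), and the absorber passes all n-butane, so n-butane in S4 = n-butane in S12 = 1355.8 t/h.
butadiene in S4: m_A = 1560×0.741 + (1−0.298)·(1−0.437)·m_A, so m_A = 1156/0.6048 = 1911.4 t/h.
S4 = 1911.4 + 1355.8 = 3267.2 t/h.
n-butane fraction in S4 = 1355.8/3267.2 = 0.415.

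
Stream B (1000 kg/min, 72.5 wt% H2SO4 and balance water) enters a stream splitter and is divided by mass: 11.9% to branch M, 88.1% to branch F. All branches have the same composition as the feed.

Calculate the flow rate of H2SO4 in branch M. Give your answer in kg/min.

Branch M total = 0.119×1000 = 119 kg/min.
H2SO4 in M = 0.725×119 = 86.275 kg/min.

86.27 kg/min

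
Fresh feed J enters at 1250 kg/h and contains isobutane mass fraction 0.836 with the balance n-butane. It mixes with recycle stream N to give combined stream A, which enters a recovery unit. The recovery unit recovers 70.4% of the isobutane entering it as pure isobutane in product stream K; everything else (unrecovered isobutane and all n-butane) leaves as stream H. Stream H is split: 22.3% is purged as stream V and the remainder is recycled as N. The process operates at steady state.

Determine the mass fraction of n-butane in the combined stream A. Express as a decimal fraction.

n-butane enters only via J and leaves only via the purge: 1250×0.164 = 0.223×(n-butane in H), and the recovery unit passes all n-butane, so n-butane in A = n-butane in H = 919.28 kg/h.
isobutane in A: m_A = 1250×0.836 + (1−0.223)·(1−0.704)·m_A, so m_A = 1045/0.7700 = 1357.1 kg/h.
A = 1357.1 + 919.28 = 2276.4 kg/h.
n-butane fraction in A = 919.28/2276.4 = 0.404.

0.404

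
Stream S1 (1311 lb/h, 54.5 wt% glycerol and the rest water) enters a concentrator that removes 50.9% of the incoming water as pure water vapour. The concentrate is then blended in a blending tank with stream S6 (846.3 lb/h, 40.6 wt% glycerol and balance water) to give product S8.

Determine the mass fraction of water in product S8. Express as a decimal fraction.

0.4292

Vapour removed = 0.509×0.455×1311 = 303.62 lb/h; concentrate = 1007.4 lb/h.
water reaching the mixer = 292.88 (from concentrate) + 846.3×0.594 = 795.59 lb/h.
Product flow = 1007.4 + 846.3 = 1853.7 lb/h; water fraction = 0.4292.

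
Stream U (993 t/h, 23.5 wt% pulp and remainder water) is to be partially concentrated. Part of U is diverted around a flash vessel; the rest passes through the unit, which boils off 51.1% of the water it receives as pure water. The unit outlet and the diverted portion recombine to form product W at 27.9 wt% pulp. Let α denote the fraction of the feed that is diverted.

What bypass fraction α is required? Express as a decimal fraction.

All 993×0.235 = 233.35 t/h of pulp reaches W, so W = 233.35/0.279 = 836.4 t/h and vapour = 156.6 t/h.
The evaporator receives (1−α)·993 of feed at 0.765 water and removes 0.511 of that water:
0.511×0.765×(1−α)×993 = 156.6
(1−α) = 156.6/388.18 = 0.4034;  α = 0.5966.

0.597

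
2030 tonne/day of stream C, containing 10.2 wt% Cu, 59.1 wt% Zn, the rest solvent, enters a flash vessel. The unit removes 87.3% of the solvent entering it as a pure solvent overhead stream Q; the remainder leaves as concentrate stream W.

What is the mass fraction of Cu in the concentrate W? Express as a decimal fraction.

Cu is not removed: 2030×0.102 = 207.06 tonne/day of Cu enters W.
solvent entering = 2030×0.307 = 623.21 tonne/day; overhead removed = 0.873×623.21 = 544.06 tonne/day.
Concentrate = 2030 − 544.06 = 1485.9 tonne/day.
Mass fraction = 207.06/1485.9 = 0.139.

0.139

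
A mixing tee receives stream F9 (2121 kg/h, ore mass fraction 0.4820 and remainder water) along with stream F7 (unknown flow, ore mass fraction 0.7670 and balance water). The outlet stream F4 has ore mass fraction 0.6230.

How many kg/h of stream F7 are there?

2077 kg/h

Let F7 be the unknown flow. Total out = 2121 + F7.
ore balance: 1022.3 + 0.767·F7 = 0.623·(2121 + F7)
(0.767 − 0.623)·F7 = 0.623×2121 − 1022.3 = 299.06
F7 = 299.06 / 0.144 = 2076.8 kg/h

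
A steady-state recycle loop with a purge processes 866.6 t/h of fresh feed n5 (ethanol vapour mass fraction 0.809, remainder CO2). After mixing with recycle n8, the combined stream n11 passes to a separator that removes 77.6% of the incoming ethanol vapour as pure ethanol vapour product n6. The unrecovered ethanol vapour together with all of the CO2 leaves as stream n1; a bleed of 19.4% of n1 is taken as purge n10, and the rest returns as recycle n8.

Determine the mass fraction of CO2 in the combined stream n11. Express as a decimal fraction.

0.499

CO2 enters only via n5 and leaves only via the purge: 866.6×0.191 = 0.194×(CO2 in n1), and the separator passes all CO2, so CO2 in n11 = CO2 in n1 = 853.2 t/h.
ethanol vapour in n11: m_A = 866.6×0.809 + (1−0.194)·(1−0.776)·m_A, so m_A = 701.08/0.8195 = 855.54 t/h.
n11 = 855.54 + 853.2 = 1708.7 t/h.
CO2 fraction in n11 = 853.2/1708.7 = 0.499.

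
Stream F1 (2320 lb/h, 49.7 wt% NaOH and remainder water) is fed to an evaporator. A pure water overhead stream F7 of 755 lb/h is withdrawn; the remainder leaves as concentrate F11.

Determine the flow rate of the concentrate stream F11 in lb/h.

1565 lb/h

Concentrate = 2320 − 755 = 1565 lb/h.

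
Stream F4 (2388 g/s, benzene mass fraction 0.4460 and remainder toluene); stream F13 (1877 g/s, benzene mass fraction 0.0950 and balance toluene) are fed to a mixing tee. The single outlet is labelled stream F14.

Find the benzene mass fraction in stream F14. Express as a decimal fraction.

0.2915

Total flow out = 2388 + 1877 = 4265 g/s.
benzene in = 2388×0.446 + 1877×0.095 = 1243.4 g/s.
benzene mass fraction in F14 = 1243.4/4265 = 0.2915.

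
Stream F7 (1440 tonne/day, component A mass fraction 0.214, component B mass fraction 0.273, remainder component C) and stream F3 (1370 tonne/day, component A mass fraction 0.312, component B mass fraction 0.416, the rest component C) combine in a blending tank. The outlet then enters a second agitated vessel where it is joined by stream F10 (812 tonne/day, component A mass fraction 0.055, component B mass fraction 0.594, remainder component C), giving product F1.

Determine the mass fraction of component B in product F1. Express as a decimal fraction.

0.399

Overall, product flow = 3622 tonne/day.
component B in = 1440×0.273 + 1370×0.416 + 812×0.594 = 1445.4 tonne/day.
component B fraction in F1 = 0.399.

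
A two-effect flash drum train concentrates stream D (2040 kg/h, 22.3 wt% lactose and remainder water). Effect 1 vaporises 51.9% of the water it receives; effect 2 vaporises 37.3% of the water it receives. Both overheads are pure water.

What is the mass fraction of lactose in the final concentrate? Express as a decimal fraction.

0.488

water in feed = 2040×0.777 = 1585.1 kg/h.
After stage 1: water left = (1−0.519)×1585.1 = 762.42; stream total = 1217.3 kg/h.
After stage 2: water left = (1−0.373)×762.42 = 478.04; final concentrate = 932.96 kg/h.
lactose fraction = 454.92/932.96 = 0.488.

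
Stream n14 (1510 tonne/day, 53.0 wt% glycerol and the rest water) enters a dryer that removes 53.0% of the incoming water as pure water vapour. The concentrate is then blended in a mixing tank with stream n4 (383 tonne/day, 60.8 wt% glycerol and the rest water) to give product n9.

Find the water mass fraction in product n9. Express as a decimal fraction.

0.319

Vapour removed = 0.530×0.470×1510 = 376.14 tonne/day; concentrate = 1133.9 tonne/day.
water reaching the mixer = 333.56 (from concentrate) + 383×0.392 = 483.69 tonne/day.
Product flow = 1133.9 + 383 = 1516.9 tonne/day; water fraction = 0.319.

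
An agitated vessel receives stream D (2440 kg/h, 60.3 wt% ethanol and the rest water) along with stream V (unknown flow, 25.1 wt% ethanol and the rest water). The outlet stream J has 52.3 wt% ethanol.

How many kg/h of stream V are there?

Let V be the unknown flow. Total out = 2440 + V.
ethanol balance: 1471.3 + 0.251·V = 0.523·(2440 + V)
(0.251 − 0.523)·V = 0.523×2440 − 1471.3 = -195.2
V = -195.2 / -0.272 = 717.65 kg/h

717.6 kg/h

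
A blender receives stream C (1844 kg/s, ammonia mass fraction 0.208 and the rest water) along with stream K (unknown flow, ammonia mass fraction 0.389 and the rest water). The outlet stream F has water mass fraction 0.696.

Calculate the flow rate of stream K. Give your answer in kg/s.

2083 kg/s

Let K be the unknown flow. Total out = 1844 + K.
water balance: 1460.4 + 0.611·K = 0.696·(1844 + K)
(0.611 − 0.696)·K = 0.696×1844 − 1460.4 = -177.02
K = -177.02 / -0.085 = 2082.6 kg/s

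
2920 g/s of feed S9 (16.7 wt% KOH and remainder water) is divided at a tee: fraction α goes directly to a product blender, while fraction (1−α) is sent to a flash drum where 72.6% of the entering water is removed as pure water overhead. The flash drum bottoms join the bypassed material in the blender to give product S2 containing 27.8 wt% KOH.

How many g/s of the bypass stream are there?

992.1 g/s

All 2920×0.167 = 487.64 g/s of KOH reaches S2, so S2 = 487.64/0.278 = 1754.1 g/s and vapour = 1165.9 g/s.
The evaporator receives (1−α)·2920 of feed at 0.833 water and removes 0.726 of that water:
0.726×0.833×(1−α)×2920 = 1165.9
(1−α) = 1165.9/1765.9 = 0.6602;  α = 0.3398.
Bypass flow = 0.3398×2920 = 992.12 g/s.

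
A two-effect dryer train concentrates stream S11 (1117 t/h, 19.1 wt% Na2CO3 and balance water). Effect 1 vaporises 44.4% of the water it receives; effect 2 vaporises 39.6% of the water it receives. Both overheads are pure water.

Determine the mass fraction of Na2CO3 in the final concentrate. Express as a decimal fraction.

water in feed = 1117×0.809 = 903.65 t/h.
After stage 1: water left = (1−0.444)×903.65 = 502.43; stream total = 715.78 t/h.
After stage 2: water left = (1−0.396)×502.43 = 303.47; final concentrate = 516.82 t/h.
Na2CO3 fraction = 213.35/516.82 = 0.4128.

0.4128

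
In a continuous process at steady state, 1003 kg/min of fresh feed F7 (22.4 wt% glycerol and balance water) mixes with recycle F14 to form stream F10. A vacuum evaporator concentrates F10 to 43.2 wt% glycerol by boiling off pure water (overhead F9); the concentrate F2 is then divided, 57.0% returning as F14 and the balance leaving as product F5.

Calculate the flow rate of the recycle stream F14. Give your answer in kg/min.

689.4 kg/min

Overall glycerol balance (none leaves overhead): glycerol in fresh feed = glycerol in product, i.e. 1003×0.224 = (1−0.570)·F2·0.432.
F2 = 224.67/(0.432×0.430) = 1209.5 kg/min.
Recycle F14 = 0.570×1209.5 = 689.4 kg/min.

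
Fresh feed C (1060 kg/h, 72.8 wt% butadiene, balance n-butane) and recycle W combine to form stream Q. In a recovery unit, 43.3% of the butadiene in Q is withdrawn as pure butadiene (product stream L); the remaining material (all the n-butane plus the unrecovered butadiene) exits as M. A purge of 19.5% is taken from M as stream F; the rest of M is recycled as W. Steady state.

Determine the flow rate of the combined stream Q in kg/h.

n-butane enters only via C and leaves only via the purge: 1060×0.272 = 0.195×(n-butane in M), and the recovery unit passes all n-butane, so n-butane in Q = n-butane in M = 1478.6 kg/h.
butadiene in Q: m_A = 1060×0.728 + (1−0.195)·(1−0.433)·m_A, so m_A = 771.68/0.5436 = 1419.7 kg/h.
Q = 1419.7 + 1478.6 = 2898.2 kg/h.

2898 kg/h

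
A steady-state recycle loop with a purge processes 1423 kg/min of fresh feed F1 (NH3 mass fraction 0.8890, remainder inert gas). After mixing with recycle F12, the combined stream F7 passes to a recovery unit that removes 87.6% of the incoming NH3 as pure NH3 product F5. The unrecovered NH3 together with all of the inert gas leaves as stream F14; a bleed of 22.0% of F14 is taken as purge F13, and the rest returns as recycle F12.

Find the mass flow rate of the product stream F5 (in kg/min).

1227 kg/min

NH3 in F7: m_A = 1423×0.889 + (1−0.220)·(1−0.876)·m_A, so m_A = 1265/0.9033 = 1400.5 kg/min.
Product F5 = 0.876×1400.5 = 1226.8 kg/min.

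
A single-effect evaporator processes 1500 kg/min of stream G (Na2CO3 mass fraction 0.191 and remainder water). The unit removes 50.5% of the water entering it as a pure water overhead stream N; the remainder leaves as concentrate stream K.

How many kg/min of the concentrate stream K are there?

887.2 kg/min

water entering = 1500×0.809 = 1213.5 kg/min; overhead removed = 0.505×1213.5 = 612.82 kg/min.
Concentrate = 1500 − 612.82 = 887.18 kg/min.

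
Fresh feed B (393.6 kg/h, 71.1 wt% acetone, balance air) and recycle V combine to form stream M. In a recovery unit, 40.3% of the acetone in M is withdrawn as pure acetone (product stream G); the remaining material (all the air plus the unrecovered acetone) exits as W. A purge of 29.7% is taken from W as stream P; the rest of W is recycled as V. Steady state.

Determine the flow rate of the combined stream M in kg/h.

air enters only via B and leaves only via the purge: 393.6×0.289 = 0.297×(air in W), and the recovery unit passes all air, so air in M = air in W = 383 kg/h.
acetone in M: m_A = 393.6×0.711 + (1−0.297)·(1−0.403)·m_A, so m_A = 279.85/0.5803 = 482.24 kg/h.
M = 482.24 + 383 = 865.24 kg/h.

865.2 kg/h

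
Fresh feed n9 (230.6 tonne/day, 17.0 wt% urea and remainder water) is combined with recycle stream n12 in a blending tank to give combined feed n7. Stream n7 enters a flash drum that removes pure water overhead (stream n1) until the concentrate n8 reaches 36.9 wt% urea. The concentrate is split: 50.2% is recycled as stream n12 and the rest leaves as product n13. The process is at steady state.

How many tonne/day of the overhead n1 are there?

124.4 tonne/day

Overall urea balance (none leaves overhead): urea in fresh feed = urea in product, i.e. 230.6×0.170 = (1−0.502)·n8·0.369.
n8 = 39.202/(0.369×0.498) = 213.33 tonne/day.
Recycle n12 = 0.502×213.33 = 107.09 tonne/day.
Combined feed n7 = 230.6 + 107.09 = 337.69 tonne/day.
Overhead n1 = n7 − n8 = 337.69 − 213.33 = 124.36 tonne/day.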